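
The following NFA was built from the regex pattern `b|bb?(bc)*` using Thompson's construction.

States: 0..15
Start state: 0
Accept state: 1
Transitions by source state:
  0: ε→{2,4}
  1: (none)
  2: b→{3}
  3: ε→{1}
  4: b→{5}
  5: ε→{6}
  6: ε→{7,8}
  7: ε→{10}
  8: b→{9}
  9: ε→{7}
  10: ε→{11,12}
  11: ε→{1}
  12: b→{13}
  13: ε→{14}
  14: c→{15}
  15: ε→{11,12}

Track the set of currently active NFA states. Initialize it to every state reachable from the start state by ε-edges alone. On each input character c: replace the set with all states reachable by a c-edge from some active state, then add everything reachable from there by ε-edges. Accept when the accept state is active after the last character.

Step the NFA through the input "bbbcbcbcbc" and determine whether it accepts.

start: ε-closure({0}) = {0,2,4}
'b' @ 1: {1,3,5,6,7,8,10,11,12}  ✓accept
'b' @ 2: {1,7,9,10,11,12,13,14}  ✓accept
'b' @ 3: {13,14}
'c' @ 4: {1,11,12,15}  ✓accept
'b' @ 5: {13,14}
'c' @ 6: {1,11,12,15}  ✓accept
'b' @ 7: {13,14}
'c' @ 8: {1,11,12,15}  ✓accept
'b' @ 9: {13,14}
'c' @ 10: {1,11,12,15}  ✓accept
end set {1,11,12,15} — state 1 in

Answer: ACCEPT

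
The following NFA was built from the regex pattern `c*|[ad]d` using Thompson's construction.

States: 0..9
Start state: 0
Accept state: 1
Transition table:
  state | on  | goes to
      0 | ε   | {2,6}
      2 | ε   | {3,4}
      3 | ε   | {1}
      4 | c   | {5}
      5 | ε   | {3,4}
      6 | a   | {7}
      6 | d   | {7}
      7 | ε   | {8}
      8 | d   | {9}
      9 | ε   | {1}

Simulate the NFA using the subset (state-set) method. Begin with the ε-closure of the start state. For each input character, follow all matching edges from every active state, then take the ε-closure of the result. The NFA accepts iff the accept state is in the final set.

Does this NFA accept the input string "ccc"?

S₀ = ε-closure({0}) = {0,1,2,3,4,6}
'c' @ 1: {1,3,4,5}  [accepting]
'c' @ 2: {1,3,4,5}  [accepting]
'c' @ 3: {1,3,4,5}  [accepting]
after full input: {1,3,4,5}  (accept=1 in)

Answer: ACCEPT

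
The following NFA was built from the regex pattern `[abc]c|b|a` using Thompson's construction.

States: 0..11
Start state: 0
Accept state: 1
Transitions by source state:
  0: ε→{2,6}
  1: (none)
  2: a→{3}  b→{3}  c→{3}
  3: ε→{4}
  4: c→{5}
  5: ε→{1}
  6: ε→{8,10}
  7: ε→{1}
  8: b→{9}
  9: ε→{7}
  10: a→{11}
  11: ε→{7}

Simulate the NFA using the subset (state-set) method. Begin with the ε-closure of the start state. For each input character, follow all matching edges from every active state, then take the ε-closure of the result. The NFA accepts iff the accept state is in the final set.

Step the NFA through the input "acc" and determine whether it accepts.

Answer: REJECT

Trace:
start: ε-closure({0}) = {0,2,6,8,10}
'a' @ 1: {1,3,4,7,11}  [accepting]
'c' @ 2: {1,5}  [accepting]
'c' @ 3: {}  — state set empty
end set {} — state 1 not in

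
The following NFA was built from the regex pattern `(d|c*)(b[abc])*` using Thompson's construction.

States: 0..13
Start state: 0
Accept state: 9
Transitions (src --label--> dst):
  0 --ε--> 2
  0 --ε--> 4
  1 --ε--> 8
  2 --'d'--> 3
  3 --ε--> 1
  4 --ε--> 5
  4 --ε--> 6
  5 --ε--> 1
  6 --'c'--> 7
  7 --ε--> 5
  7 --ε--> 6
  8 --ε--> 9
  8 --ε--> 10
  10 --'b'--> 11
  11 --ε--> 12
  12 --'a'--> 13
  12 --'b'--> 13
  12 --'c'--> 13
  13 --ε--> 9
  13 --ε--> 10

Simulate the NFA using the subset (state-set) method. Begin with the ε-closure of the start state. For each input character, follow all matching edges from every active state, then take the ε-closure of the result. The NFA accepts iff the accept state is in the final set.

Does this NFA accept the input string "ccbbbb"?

S₀ = ε-closure({0}) = {0,1,2,4,5,6,8,9,10}
'c' @ 1: {1,5,6,7,8,9,10}  ✓accept
'c' @ 2: {1,5,6,7,8,9,10}  ✓accept
'b' @ 3: {11,12}
'b' @ 4: {9,10,13}  ✓accept
'b' @ 5: {11,12}
'b' @ 6: {9,10,13}  ✓accept
after full input: {9,10,13}  (accept=9 in)

Answer: ACCEPT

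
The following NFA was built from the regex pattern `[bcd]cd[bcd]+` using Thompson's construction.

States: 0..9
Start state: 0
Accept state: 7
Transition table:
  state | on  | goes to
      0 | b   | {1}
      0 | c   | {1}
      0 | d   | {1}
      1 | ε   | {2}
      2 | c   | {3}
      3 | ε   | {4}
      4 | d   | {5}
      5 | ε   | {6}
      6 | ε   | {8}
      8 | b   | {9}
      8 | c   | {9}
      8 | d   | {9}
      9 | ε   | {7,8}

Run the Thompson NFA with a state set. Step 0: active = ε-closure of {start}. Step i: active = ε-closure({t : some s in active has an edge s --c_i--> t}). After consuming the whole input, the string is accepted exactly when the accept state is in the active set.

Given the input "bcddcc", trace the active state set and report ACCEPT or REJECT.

Answer: ACCEPT

Trace:
S₀ = ε-closure({0}) = {0}
'b' @ 1: {1,2}
'c' @ 2: {3,4}
'd' @ 3: {5,6,8}
'd' @ 4: {7,8,9}  (accept∈set)
'c' @ 5: {7,8,9}  (accept∈set)
'c' @ 6: {7,8,9}  (accept∈set)
after full input: {7,8,9}  (accept=7 in)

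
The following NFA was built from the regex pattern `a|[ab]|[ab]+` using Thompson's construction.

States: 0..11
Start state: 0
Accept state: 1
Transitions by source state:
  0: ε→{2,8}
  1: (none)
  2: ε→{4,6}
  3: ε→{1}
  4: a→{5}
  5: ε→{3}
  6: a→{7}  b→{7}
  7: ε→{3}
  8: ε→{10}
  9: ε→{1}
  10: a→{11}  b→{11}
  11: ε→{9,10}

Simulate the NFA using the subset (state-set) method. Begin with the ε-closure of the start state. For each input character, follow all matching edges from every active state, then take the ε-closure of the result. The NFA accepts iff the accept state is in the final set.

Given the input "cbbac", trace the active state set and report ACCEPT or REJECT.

Answer: REJECT

Trace:
initial (ε-close {0}): {0,2,4,6,8,10}
'c' @ 1: {}  — no active states
rest 'bbac' ignored (set empty)
end set {} — state 1 not in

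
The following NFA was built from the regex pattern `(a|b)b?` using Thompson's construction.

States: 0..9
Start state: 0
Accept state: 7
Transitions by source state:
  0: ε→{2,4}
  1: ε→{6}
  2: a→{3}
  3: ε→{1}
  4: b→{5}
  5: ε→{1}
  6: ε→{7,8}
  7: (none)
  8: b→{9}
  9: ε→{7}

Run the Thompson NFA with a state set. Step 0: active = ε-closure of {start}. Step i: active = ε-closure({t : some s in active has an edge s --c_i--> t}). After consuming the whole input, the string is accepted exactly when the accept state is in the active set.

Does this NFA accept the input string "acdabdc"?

initial (ε-close {0}): {0,2,4}
'a' @ 1: {1,3,6,7,8}  ✓accept
'c' @ 2: {}  — state set empty
rest 'dabdc' ignored (set empty)
after full input: {}  (accept=7 not in)

Answer: REJECT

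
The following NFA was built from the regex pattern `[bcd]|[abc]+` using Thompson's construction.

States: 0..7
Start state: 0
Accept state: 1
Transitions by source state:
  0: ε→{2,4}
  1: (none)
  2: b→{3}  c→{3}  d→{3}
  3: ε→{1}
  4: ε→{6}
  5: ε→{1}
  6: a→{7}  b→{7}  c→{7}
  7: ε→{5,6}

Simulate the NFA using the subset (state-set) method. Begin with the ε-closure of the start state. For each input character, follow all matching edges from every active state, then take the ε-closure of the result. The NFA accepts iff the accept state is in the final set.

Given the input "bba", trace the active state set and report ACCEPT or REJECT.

initial (ε-close {0}): {0,2,4,6}
'b' @ 1: {1,3,5,6,7}  (accept∈set)
'b' @ 2: {1,5,6,7}  (accept∈set)
'a' @ 3: {1,5,6,7}  (accept∈set)
after full input: {1,5,6,7}  (accept=1 in)

Answer: ACCEPT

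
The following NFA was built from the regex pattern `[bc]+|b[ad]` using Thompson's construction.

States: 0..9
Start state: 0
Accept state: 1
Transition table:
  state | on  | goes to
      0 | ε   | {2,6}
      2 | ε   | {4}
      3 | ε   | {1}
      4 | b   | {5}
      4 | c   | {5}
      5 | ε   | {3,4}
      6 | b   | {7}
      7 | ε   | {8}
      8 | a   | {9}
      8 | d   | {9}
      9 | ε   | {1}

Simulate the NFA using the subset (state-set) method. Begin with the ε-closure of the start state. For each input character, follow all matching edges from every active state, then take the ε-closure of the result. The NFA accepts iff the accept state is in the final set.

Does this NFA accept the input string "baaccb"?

Answer: REJECT

Steps:
start: ε-closure({0}) = {0,2,4,6}
'b' @ 1: {1,3,4,5,7,8}  ✓accept
'a' @ 2: {1,9}  ✓accept
'a' @ 3: {}  — dead — no transitions
rest 'ccb' ignored (set empty)
final: {}; accept 1 not in set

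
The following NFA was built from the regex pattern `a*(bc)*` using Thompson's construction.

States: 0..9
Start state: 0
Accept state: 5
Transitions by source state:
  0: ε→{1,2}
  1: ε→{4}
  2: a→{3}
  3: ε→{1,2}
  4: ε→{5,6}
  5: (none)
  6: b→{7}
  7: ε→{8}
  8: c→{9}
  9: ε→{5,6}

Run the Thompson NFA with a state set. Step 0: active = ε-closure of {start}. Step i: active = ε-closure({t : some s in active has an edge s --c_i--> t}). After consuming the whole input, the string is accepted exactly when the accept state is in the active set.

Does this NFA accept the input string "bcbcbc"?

S₀ = ε-closure({0}) = {0,1,2,4,5,6}
'b' @ 1: {7,8}
'c' @ 2: {5,6,9}  [accepting]
'b' @ 3: {7,8}
'c' @ 4: {5,6,9}  [accepting]
'b' @ 5: {7,8}
'c' @ 6: {5,6,9}  [accepting]
end set {5,6,9} — state 5 in

Answer: ACCEPT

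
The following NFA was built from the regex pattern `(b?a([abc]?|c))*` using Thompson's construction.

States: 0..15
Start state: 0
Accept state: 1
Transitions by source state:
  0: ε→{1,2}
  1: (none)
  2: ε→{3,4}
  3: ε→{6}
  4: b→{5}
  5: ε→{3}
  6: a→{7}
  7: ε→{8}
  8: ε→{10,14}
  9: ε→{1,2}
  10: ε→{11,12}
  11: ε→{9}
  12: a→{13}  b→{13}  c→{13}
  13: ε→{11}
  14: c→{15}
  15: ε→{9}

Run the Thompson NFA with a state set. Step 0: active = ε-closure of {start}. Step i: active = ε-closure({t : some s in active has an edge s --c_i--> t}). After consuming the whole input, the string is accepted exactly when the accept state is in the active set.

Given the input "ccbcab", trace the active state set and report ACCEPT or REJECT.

Answer: REJECT

Trace:
S₀ = ε-closure({0}) = {0,1,2,3,4,6}
'c' @ 1: {}  — state set empty
rest 'cbcab' ignored (set empty)
final: {}; accept 1 not in set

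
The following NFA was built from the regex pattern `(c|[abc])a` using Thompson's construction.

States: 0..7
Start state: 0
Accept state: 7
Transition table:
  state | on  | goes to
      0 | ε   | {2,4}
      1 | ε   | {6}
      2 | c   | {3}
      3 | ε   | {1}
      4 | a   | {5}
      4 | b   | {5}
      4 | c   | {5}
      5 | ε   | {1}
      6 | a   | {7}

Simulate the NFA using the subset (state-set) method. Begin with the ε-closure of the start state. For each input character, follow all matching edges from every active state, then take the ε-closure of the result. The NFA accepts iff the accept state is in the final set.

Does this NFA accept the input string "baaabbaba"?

initial (ε-close {0}): {0,2,4}
'b' @ 1: {1,5,6}
'a' @ 2: {7}  [accepting]
'a' @ 3: {}  — no active states
rest 'abbaba' ignored (set empty)
after full input: {}  (accept=7 not in)

Answer: REJECT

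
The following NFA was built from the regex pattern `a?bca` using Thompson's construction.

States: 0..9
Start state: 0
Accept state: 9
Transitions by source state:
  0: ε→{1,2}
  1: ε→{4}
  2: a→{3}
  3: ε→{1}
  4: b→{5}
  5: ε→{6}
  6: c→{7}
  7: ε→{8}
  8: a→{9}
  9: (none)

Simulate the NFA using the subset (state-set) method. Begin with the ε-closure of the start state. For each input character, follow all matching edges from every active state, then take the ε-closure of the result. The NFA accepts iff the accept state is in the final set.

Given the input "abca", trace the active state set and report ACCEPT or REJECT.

S₀ = ε-closure({0}) = {0,1,2,4}
'a' @ 1: {1,3,4}
'b' @ 2: {5,6}
'c' @ 3: {7,8}
'a' @ 4: {9}  [accepting]
end set {9} — state 9 in

Answer: ACCEPT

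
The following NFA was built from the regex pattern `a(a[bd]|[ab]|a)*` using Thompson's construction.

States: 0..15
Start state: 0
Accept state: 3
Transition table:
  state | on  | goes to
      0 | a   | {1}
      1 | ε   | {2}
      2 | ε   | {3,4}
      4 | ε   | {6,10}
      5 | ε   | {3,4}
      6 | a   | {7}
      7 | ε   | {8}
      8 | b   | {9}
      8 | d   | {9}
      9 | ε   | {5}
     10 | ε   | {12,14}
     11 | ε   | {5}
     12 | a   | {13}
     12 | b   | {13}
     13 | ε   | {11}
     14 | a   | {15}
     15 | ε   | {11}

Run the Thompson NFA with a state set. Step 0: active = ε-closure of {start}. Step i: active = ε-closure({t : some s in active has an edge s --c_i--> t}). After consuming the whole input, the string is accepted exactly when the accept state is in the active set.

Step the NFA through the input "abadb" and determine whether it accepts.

S₀ = ε-closure({0}) = {0}
'a' @ 1: {1,2,3,4,6,10,12,14}  ✓accept
'b' @ 2: {3,4,5,6,10,11,12,13,14}  ✓accept
'a' @ 3: {3,4,5,6,7,8,10,11,12,13,14,15}  ✓accept
'd' @ 4: {3,4,5,6,9,10,12,14}  ✓accept
'b' @ 5: {3,4,5,6,10,11,12,13,14}  ✓accept
end set {3,4,5,6,10,11,12,13,14} — state 3 in

Answer: ACCEPT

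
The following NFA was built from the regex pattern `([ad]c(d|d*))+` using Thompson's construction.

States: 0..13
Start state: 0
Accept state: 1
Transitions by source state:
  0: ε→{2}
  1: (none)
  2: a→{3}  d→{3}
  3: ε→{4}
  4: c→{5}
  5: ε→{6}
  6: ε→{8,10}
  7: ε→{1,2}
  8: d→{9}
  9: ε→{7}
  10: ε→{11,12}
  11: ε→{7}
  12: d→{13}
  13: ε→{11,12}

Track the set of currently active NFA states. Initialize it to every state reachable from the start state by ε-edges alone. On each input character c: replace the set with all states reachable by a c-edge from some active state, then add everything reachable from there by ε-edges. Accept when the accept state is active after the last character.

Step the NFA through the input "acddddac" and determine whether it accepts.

Answer: ACCEPT

Trace:
start: ε-closure({0}) = {0,2}
'a' @ 1: {3,4}
'c' @ 2: {1,2,5,6,7,8,10,11,12}  ✓accept
'd' @ 3: {1,2,3,4,7,9,11,12,13}  ✓accept
'd' @ 4: {1,2,3,4,7,11,12,13}  ✓accept
'd' @ 5: {1,2,3,4,7,11,12,13}  ✓accept
'd' @ 6: {1,2,3,4,7,11,12,13}  ✓accept
'a' @ 7: {3,4}
'c' @ 8: {1,2,5,6,7,8,10,11,12}  ✓accept
end set {1,2,5,6,7,8,10,11,12} — state 1 in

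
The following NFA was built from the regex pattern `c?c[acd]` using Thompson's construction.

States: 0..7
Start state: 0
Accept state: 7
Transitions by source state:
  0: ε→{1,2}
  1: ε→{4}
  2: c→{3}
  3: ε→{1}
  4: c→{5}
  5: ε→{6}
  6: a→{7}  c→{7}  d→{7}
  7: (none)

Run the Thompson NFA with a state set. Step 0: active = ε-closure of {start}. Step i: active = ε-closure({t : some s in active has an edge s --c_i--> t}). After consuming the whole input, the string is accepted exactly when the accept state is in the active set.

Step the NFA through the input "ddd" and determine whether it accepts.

Answer: REJECT

Steps:
initial (ε-close {0}): {0,1,2,4}
'd' @ 1: {}  — state set empty
rest 'dd' ignored (set empty)
end set {} — state 7 not in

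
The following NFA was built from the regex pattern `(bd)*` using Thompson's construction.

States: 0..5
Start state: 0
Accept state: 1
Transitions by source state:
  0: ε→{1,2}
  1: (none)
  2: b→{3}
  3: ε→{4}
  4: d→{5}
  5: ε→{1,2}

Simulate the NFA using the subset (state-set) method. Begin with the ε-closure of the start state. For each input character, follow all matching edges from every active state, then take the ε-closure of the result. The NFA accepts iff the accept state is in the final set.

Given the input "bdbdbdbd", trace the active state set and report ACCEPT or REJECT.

Answer: ACCEPT

Steps:
initial (ε-close {0}): {0,1,2}
'b' @ 1: {3,4}
'd' @ 2: {1,2,5}  [accepting]
'b' @ 3: {3,4}
'd' @ 4: {1,2,5}  [accepting]
'b' @ 5: {3,4}
'd' @ 6: {1,2,5}  [accepting]
'b' @ 7: {3,4}
'd' @ 8: {1,2,5}  [accepting]
end set {1,2,5} — state 1 in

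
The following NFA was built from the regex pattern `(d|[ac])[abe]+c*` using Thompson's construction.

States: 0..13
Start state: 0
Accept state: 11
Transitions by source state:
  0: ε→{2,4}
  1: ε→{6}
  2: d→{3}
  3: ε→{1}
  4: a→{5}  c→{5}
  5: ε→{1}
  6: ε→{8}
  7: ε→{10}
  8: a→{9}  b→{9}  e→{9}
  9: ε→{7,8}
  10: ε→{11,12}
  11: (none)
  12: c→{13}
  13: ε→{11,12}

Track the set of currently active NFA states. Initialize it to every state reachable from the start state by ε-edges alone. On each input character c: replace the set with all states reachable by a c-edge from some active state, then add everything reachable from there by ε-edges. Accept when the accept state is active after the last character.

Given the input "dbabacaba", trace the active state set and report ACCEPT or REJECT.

S₀ = ε-closure({0}) = {0,2,4}
'd' @ 1: {1,3,6,8}
'b' @ 2: {7,8,9,10,11,12}  ✓accept
'a' @ 3: {7,8,9,10,11,12}  ✓accept
'b' @ 4: {7,8,9,10,11,12}  ✓accept
'a' @ 5: {7,8,9,10,11,12}  ✓accept
'c' @ 6: {11,12,13}  ✓accept
'a' @ 7: {}  — dead — no transitions
rest 'ba' ignored (set empty)
final: {}; accept 11 not in set

Answer: REJECT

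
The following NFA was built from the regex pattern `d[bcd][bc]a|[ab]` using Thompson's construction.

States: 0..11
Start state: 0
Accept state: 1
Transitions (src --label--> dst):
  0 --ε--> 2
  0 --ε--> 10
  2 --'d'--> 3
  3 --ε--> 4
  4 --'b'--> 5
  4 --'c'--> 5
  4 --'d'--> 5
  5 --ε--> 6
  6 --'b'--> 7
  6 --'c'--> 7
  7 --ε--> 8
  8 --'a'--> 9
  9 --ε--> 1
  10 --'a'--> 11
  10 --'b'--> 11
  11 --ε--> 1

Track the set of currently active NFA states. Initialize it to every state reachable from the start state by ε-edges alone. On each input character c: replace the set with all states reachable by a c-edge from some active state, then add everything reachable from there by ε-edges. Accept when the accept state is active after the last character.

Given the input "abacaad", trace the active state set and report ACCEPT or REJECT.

start: ε-closure({0}) = {0,2,10}
'a' @ 1: {1,11}  [accepting]
'b' @ 2: {}  — no active states
rest 'acaad' ignored (set empty)
final: {}; accept 1 not in set

Answer: REJECT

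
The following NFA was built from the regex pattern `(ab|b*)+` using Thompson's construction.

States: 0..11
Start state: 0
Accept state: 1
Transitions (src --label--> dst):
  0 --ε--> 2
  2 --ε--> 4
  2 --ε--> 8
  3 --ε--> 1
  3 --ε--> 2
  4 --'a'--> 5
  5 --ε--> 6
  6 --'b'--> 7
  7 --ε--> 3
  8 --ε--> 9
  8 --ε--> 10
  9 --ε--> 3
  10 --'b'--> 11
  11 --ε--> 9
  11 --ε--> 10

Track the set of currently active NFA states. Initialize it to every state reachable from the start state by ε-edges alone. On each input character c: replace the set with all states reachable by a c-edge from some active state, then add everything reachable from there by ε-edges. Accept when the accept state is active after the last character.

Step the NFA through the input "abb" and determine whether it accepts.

Answer: ACCEPT

Steps:
start: ε-closure({0}) = {0,1,2,3,4,8,9,10}
'a' @ 1: {5,6}
'b' @ 2: {1,2,3,4,7,8,9,10}  ✓accept
'b' @ 3: {1,2,3,4,8,9,10,11}  ✓accept
end set {1,2,3,4,8,9,10,11} — state 1 in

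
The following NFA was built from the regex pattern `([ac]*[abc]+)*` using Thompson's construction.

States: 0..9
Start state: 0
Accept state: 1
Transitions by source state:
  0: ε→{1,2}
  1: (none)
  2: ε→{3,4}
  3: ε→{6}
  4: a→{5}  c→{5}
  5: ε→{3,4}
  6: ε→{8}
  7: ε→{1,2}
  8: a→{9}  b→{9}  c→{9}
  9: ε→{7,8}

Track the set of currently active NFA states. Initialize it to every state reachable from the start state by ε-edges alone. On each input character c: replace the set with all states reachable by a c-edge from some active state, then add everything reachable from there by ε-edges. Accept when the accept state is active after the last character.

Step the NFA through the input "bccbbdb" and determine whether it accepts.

Answer: REJECT

Steps:
S₀ = ε-closure({0}) = {0,1,2,3,4,6,8}
'b' @ 1: {1,2,3,4,6,7,8,9}  ✓accept
'c' @ 2: {1,2,3,4,5,6,7,8,9}  ✓accept
'c' @ 3: {1,2,3,4,5,6,7,8,9}  ✓accept
'b' @ 4: {1,2,3,4,6,7,8,9}  ✓accept
'b' @ 5: {1,2,3,4,6,7,8,9}  ✓accept
'd' @ 6: {}  — no active states
rest 'b' ignored (set empty)
after full input: {}  (accept=1 not in)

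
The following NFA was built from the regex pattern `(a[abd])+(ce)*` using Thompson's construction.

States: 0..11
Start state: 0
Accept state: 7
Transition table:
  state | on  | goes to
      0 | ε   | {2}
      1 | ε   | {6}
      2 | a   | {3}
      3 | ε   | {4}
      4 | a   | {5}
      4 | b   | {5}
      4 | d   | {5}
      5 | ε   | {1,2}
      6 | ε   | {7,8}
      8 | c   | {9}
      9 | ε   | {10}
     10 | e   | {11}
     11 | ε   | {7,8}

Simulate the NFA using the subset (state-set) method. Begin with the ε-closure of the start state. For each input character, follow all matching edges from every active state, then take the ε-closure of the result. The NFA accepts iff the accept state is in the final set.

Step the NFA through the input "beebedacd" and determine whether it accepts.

S₀ = ε-closure({0}) = {0,2}
'b' @ 1: {}  — no active states
rest 'eebedacd' ignored (set empty)
end set {} — state 7 not in

Answer: REJECT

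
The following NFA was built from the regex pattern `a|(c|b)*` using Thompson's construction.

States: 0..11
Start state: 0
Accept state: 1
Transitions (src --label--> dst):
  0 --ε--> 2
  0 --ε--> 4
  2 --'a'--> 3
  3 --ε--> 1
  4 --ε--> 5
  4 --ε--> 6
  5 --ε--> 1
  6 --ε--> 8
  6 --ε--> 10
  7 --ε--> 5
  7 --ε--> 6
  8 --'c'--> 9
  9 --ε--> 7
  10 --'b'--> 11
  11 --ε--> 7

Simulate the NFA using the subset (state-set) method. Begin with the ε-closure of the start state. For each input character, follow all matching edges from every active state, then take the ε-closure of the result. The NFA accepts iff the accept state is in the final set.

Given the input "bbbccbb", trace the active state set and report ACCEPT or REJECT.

initial (ε-close {0}): {0,1,2,4,5,6,8,10}
'b' @ 1: {1,5,6,7,8,10,11}  (accept∈set)
'b' @ 2: {1,5,6,7,8,10,11}  (accept∈set)
'b' @ 3: {1,5,6,7,8,10,11}  (accept∈set)
'c' @ 4: {1,5,6,7,8,9,10}  (accept∈set)
'c' @ 5: {1,5,6,7,8,9,10}  (accept∈set)
'b' @ 6: {1,5,6,7,8,10,11}  (accept∈set)
'b' @ 7: {1,5,6,7,8,10,11}  (accept∈set)
end set {1,5,6,7,8,10,11} — state 1 in

Answer: ACCEPT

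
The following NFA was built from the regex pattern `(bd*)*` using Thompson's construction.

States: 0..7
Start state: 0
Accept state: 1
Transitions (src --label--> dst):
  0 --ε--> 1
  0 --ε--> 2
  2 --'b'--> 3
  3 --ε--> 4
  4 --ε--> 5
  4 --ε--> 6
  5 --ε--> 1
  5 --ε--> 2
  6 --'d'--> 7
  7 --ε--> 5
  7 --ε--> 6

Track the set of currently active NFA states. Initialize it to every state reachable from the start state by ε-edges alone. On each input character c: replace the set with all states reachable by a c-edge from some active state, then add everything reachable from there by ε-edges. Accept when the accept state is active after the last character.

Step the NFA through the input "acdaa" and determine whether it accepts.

S₀ = ε-closure({0}) = {0,1,2}
'a' @ 1: {}  — state set empty
rest 'cdaa' ignored (set empty)
end set {} — state 1 not in

Answer: REJECT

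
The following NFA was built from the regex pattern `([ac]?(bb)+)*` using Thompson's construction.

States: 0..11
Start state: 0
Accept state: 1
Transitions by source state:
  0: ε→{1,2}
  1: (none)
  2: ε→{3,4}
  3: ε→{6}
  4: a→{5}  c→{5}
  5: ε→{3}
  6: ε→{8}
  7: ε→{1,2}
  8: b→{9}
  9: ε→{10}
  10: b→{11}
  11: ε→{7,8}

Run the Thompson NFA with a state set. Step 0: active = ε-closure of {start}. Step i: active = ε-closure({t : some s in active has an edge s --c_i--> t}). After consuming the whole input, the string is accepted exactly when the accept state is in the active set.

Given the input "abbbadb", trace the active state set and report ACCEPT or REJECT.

Answer: REJECT

Trace:
initial (ε-close {0}): {0,1,2,3,4,6,8}
'a' @ 1: {3,5,6,8}
'b' @ 2: {9,10}
'b' @ 3: {1,2,3,4,6,7,8,11}  [accepting]
'b' @ 4: {9,10}
'a' @ 5: {}  — no active states
rest 'db' ignored (set empty)
final: {}; accept 1 not in set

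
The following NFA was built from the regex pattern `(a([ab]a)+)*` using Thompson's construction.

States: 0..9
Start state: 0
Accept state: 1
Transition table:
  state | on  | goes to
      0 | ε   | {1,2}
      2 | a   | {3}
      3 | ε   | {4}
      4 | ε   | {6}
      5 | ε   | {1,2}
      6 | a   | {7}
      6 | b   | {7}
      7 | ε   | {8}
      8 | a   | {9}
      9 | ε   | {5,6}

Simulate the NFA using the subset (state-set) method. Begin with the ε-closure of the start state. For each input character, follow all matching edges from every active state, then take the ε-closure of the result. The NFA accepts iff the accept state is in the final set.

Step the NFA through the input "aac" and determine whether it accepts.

Answer: REJECT

Steps:
start: ε-closure({0}) = {0,1,2}
'a' @ 1: {3,4,6}
'a' @ 2: {7,8}
'c' @ 3: {}  — state set empty
end set {} — state 1 not in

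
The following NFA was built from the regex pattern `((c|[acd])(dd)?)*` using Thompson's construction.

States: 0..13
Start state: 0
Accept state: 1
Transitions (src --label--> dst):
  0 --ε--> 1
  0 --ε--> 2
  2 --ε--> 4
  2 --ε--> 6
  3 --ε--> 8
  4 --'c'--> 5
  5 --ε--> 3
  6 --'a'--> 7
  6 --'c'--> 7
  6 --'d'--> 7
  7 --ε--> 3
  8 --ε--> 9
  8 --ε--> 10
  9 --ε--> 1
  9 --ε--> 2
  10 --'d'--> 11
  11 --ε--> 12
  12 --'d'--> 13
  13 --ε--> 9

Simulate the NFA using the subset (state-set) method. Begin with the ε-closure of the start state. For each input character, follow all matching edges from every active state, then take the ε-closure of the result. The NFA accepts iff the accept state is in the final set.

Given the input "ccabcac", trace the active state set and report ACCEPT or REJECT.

initial (ε-close {0}): {0,1,2,4,6}
'c' @ 1: {1,2,3,4,5,6,7,8,9,10}  (accept∈set)
'c' @ 2: {1,2,3,4,5,6,7,8,9,10}  (accept∈set)
'a' @ 3: {1,2,3,4,6,7,8,9,10}  (accept∈set)
'b' @ 4: {}  — no active states
rest 'cac' ignored (set empty)
after full input: {}  (accept=1 not in)

Answer: REJECT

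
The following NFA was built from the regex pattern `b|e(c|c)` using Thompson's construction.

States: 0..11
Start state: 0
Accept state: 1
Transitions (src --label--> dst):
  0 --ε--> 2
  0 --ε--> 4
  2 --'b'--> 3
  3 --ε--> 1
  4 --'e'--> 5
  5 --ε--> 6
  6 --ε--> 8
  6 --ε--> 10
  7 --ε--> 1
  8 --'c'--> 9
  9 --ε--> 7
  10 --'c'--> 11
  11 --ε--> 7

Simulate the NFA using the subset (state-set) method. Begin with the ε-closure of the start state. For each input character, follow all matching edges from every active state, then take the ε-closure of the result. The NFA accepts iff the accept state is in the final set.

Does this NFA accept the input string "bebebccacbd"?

Answer: REJECT

Steps:
initial (ε-close {0}): {0,2,4}
'b' @ 1: {1,3}  [accepting]
'e' @ 2: {}  — dead — no transitions
rest 'bebccacbd' ignored (set empty)
after full input: {}  (accept=1 not in)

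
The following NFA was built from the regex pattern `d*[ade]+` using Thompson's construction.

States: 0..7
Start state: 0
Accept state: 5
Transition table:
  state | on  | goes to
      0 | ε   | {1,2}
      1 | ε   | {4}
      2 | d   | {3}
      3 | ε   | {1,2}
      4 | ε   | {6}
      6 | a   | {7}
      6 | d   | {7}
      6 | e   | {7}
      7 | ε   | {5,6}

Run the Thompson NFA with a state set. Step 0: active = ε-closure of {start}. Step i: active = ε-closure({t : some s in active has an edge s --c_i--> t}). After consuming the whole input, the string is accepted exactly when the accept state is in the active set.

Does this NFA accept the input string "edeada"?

Answer: ACCEPT

Trace:
initial (ε-close {0}): {0,1,2,4,6}
'e' @ 1: {5,6,7}  [accepting]
'd' @ 2: {5,6,7}  [accepting]
'e' @ 3: {5,6,7}  [accepting]
'a' @ 4: {5,6,7}  [accepting]
'd' @ 5: {5,6,7}  [accepting]
'a' @ 6: {5,6,7}  [accepting]
final: {5,6,7}; accept 5 in set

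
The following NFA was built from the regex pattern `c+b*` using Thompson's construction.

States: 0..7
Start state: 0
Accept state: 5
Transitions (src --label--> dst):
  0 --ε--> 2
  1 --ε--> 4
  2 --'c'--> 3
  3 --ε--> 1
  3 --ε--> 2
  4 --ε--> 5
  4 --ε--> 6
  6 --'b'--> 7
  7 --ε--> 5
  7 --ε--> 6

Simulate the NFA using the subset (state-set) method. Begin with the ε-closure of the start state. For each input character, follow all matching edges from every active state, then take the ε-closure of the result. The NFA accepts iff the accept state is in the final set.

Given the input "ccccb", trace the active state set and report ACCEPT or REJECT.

Answer: ACCEPT

Derivation:
start: ε-closure({0}) = {0,2}
'c' @ 1: {1,2,3,4,5,6}  ✓accept
'c' @ 2: {1,2,3,4,5,6}  ✓accept
'c' @ 3: {1,2,3,4,5,6}  ✓accept
'c' @ 4: {1,2,3,4,5,6}  ✓accept
'b' @ 5: {5,6,7}  ✓accept
after full input: {5,6,7}  (accept=5 in)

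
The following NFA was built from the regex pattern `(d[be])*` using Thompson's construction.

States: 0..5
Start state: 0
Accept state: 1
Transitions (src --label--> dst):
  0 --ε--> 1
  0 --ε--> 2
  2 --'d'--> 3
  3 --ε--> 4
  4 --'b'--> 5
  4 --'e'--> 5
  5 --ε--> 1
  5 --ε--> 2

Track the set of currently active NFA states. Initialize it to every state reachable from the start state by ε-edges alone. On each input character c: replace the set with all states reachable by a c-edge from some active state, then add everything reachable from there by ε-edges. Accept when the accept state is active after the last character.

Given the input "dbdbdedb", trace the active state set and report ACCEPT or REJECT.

Answer: ACCEPT

Steps:
start: ε-closure({0}) = {0,1,2}
'd' @ 1: {3,4}
'b' @ 2: {1,2,5}  [accepting]
'd' @ 3: {3,4}
'b' @ 4: {1,2,5}  [accepting]
'd' @ 5: {3,4}
'e' @ 6: {1,2,5}  [accepting]
'd' @ 7: {3,4}
'b' @ 8: {1,2,5}  [accepting]
after full input: {1,2,5}  (accept=1 in)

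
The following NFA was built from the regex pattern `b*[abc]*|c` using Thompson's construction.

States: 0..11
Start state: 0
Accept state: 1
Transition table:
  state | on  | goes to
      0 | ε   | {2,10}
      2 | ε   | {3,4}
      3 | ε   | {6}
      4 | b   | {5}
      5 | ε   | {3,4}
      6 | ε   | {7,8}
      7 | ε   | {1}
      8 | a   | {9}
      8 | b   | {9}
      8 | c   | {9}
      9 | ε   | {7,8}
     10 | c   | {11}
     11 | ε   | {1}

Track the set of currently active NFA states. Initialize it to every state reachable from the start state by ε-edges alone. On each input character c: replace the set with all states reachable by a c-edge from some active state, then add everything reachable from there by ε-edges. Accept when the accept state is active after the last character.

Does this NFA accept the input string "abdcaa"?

initial (ε-close {0}): {0,1,2,3,4,6,7,8,10}
'a' @ 1: {1,7,8,9}  (accept∈set)
'b' @ 2: {1,7,8,9}  (accept∈set)
'd' @ 3: {}  — state set empty
rest 'caa' ignored (set empty)
after full input: {}  (accept=1 not in)

Answer: REJECT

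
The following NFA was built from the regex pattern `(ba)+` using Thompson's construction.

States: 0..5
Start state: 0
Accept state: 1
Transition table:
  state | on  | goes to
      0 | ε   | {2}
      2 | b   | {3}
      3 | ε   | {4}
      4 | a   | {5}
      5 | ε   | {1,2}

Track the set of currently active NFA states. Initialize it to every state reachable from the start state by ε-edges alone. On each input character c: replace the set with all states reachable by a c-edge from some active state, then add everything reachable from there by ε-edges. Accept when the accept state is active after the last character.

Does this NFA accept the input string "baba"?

S₀ = ε-closure({0}) = {0,2}
'b' @ 1: {3,4}
'a' @ 2: {1,2,5}  ✓accept
'b' @ 3: {3,4}
'a' @ 4: {1,2,5}  ✓accept
end set {1,2,5} — state 1 in

Answer: ACCEPT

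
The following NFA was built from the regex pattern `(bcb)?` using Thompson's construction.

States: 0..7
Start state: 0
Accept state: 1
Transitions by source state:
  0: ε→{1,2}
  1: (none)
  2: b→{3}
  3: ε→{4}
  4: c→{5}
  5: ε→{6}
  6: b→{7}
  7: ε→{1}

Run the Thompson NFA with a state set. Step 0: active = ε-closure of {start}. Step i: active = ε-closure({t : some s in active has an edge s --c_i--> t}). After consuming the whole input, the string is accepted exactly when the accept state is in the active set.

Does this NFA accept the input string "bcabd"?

Answer: REJECT

Trace:
start: ε-closure({0}) = {0,1,2}
'b' @ 1: {3,4}
'c' @ 2: {5,6}
'a' @ 3: {}  — dead — no transitions
rest 'bd' ignored (set empty)
after full input: {}  (accept=1 not in)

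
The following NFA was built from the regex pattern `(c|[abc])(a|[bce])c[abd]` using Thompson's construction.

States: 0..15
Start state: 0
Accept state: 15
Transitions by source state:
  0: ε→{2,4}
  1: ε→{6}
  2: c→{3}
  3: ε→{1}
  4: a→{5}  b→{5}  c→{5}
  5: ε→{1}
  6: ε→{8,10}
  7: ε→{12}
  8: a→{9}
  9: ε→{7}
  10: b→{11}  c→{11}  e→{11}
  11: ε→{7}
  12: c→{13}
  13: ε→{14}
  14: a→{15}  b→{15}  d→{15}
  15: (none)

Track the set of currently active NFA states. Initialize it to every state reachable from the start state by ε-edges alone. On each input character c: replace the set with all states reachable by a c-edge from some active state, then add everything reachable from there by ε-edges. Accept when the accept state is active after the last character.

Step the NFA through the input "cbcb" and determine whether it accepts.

Answer: ACCEPT

Steps:
initial (ε-close {0}): {0,2,4}
'c' @ 1: {1,3,5,6,8,10}
'b' @ 2: {7,11,12}
'c' @ 3: {13,14}
'b' @ 4: {15}  [accepting]
final: {15}; accept 15 in set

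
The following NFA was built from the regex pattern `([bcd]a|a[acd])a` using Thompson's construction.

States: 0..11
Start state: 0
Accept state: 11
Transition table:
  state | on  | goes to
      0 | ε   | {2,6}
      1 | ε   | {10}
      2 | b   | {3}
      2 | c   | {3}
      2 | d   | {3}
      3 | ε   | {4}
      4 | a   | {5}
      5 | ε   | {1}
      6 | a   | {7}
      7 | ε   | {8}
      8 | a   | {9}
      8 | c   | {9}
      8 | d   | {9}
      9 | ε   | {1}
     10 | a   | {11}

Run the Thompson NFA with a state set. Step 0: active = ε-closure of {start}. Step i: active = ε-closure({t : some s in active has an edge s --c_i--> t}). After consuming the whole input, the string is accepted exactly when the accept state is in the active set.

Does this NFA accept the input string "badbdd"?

initial (ε-close {0}): {0,2,6}
'b' @ 1: {3,4}
'a' @ 2: {1,5,10}
'd' @ 3: {}  — no active states
rest 'bdd' ignored (set empty)
after full input: {}  (accept=11 not in)

Answer: REJECT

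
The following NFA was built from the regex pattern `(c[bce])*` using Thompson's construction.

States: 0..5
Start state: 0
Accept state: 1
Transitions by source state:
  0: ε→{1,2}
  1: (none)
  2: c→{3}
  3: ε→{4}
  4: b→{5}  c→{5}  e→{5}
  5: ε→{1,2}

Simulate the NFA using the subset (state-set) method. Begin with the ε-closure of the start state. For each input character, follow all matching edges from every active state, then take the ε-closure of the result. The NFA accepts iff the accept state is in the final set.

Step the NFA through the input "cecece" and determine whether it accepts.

Answer: ACCEPT

Trace:
initial (ε-close {0}): {0,1,2}
'c' @ 1: {3,4}
'e' @ 2: {1,2,5}  ✓accept
'c' @ 3: {3,4}
'e' @ 4: {1,2,5}  ✓accept
'c' @ 5: {3,4}
'e' @ 6: {1,2,5}  ✓accept
final: {1,2,5}; accept 1 in set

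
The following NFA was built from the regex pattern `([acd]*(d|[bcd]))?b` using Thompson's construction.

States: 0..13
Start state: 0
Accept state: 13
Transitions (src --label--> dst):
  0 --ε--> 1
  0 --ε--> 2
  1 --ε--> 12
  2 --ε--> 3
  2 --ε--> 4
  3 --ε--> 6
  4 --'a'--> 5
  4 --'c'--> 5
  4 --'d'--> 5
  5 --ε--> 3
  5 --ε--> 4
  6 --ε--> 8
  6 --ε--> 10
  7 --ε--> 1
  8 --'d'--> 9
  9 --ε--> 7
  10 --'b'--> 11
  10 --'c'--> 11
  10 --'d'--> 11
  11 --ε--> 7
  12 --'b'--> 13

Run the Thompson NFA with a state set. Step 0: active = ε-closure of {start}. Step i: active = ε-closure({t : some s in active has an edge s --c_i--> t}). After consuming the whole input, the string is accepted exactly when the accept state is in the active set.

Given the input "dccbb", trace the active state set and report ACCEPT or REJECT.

S₀ = ε-closure({0}) = {0,1,2,3,4,6,8,10,12}
'd' @ 1: {1,3,4,5,6,7,8,9,10,11,12}
'c' @ 2: {1,3,4,5,6,7,8,10,11,12}
'c' @ 3: {1,3,4,5,6,7,8,10,11,12}
'b' @ 4: {1,7,11,12,13}  (accept∈set)
'b' @ 5: {13}  (accept∈set)
end set {13} — state 13 in

Answer: ACCEPT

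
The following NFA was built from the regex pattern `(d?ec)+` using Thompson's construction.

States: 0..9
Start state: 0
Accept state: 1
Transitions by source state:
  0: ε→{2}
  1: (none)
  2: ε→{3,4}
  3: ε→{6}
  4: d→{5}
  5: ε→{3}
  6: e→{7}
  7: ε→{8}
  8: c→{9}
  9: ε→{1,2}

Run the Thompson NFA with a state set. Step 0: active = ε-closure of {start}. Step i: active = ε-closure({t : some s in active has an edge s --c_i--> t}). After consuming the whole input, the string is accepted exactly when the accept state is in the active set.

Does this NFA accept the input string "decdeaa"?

S₀ = ε-closure({0}) = {0,2,3,4,6}
'd' @ 1: {3,5,6}
'e' @ 2: {7,8}
'c' @ 3: {1,2,3,4,6,9}  (accept∈set)
'd' @ 4: {3,5,6}
'e' @ 5: {7,8}
'a' @ 6: {}  — dead — no transitions
rest 'a' ignored (set empty)
end set {} — state 1 not in

Answer: REJECT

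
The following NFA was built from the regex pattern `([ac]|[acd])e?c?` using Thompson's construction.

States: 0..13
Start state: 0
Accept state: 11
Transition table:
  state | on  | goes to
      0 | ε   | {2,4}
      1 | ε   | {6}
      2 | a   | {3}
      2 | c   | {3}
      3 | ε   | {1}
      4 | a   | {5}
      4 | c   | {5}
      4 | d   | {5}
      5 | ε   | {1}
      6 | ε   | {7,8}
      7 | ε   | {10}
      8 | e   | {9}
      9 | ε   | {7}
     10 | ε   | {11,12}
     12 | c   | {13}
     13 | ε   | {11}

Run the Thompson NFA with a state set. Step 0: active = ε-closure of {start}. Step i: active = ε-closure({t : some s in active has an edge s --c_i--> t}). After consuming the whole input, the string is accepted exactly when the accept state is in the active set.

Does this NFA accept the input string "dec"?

Answer: ACCEPT

Trace:
start: ε-closure({0}) = {0,2,4}
'd' @ 1: {1,5,6,7,8,10,11,12}  (accept∈set)
'e' @ 2: {7,9,10,11,12}  (accept∈set)
'c' @ 3: {11,13}  (accept∈set)
final: {11,13}; accept 11 in set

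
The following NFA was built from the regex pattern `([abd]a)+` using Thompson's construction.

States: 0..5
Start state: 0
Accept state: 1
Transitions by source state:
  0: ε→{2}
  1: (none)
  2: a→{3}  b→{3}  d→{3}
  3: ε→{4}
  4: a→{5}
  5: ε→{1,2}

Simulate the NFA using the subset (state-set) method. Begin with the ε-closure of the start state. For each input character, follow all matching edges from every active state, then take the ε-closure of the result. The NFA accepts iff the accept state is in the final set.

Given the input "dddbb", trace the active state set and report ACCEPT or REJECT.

Answer: REJECT

Derivation:
initial (ε-close {0}): {0,2}
'd' @ 1: {3,4}
'd' @ 2: {}  — no active states
rest 'dbb' ignored (set empty)
end set {} — state 1 not in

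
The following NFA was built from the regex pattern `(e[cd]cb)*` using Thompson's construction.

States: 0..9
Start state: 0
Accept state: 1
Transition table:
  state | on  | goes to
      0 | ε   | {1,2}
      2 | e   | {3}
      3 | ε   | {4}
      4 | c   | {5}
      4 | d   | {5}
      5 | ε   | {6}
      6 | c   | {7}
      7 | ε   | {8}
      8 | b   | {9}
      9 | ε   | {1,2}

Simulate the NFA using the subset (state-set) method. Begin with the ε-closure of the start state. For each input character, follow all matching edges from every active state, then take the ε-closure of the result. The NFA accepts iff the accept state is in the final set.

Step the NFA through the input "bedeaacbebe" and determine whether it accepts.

initial (ε-close {0}): {0,1,2}
'b' @ 1: {}  — no active states
rest 'edeaacbebe' ignored (set empty)
after full input: {}  (accept=1 not in)

Answer: REJECT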